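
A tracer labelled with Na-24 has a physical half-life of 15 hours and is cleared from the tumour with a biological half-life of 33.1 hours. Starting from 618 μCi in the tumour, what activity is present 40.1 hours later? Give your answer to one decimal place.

1/t_eff = 1/t_phys + 1/t_biol = 1/15 + 1/33.1 = 0.096878 per hour.
t_eff = 15 × 33.1 / (15 + 33.1) ≈ 10.322 hours.
Remaining = 618 × (1/2)^(40.1/10.322) = 618 × (1/2)^3.8848 ≈ 41.835 μCi.

41.8 μCi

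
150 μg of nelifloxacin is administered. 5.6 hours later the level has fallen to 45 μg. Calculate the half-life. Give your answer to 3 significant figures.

3.22 hours

A/A₀ = 45/150 ≈ 0.3.
n = log₂(3.3333) ≈ 1.737 half-lives elapsed in 5.6 hours.
t½ = 5.6/1.737 ≈ 3.224 hours.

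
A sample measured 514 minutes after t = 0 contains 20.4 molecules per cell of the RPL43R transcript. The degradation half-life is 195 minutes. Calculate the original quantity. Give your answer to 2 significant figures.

Number of half-lives elapsed: n = 514/195 ≈ 2.6359.
A₀ = A × 2^n = 20.4 × 2^2.6359 = 20.4 × 6.2156 ≈ 126.8 molecules per cell.

130 molecules per cell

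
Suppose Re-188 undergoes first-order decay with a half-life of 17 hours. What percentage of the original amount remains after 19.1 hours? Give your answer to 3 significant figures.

45.9%

n = 19.1/17 ≈ 1.1235 half-lives.
Fraction remaining = (1/2)^1.1235 ≈ 0.45897, i.e. 45.897%.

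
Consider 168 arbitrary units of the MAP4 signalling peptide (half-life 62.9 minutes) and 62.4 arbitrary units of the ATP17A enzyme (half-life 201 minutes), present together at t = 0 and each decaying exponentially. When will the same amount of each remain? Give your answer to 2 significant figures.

Set 168·(1/2)^(t/62.9) = 62.4·(1/2)^(t/201).
Taking log₂: log₂(168/62.4) = t·(1/62.9 − 1/201).
log₂(2.6923) = 1.4288; 1/62.9 − 1/201 = 0.010923.
t = 1.4288 / 0.010923 ≈ 130.81 minutes.

130 minutes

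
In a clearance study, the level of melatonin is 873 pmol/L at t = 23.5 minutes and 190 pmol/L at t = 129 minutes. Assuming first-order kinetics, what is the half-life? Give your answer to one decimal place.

Over Δt = 129 − 23.5 = 105.5 minutes, the level fell by a factor of 873/190 ≈ 4.5947.
n = log₂(4.5947) ≈ 2.2 half-lives, so t½ = 105.5/2.2 ≈ 47.955 minutes.

48.0 minutes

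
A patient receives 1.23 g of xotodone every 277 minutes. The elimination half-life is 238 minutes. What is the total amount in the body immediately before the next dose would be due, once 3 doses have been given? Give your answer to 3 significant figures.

The 3 doses were given 831, 554, 277 minutes ago.
Total = 1.23·(1/2)^(831/238) + 1.23·(1/2)^(554/238) + 1.23·(1/2)^(277/238)
      = 0.10935 + 0.24501 + 0.54897 ≈ 0.90333 g.

0.903 g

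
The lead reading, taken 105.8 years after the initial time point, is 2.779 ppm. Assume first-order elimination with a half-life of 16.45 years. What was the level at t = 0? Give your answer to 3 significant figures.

Number of half-lives elapsed: n = 105.8/16.45 ≈ 6.4316.
A₀ = A × 2^n = 2.779 × 2^6.4316 = 2.779 × 86.319 ≈ 239.88 ppm.

240 ppm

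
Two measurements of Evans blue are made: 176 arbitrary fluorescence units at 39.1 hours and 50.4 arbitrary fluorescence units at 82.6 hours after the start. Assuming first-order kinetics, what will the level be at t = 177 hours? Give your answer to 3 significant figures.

Over Δt = 82.6 − 39.1 = 43.5 hours, the level fell by a factor of 176/50.4 ≈ 3.4921.
n = log₂(3.4921) ≈ 1.8041 half-lives, so t½ = 43.5/1.8041 ≈ 24.112 hours.
From t = 82.6 to t = 177: 50.4 × (1/2)^((177−82.6)/24.112) ≈ 3.341 arbitrary fluorescence units.

3.34 arbitrary fluorescence units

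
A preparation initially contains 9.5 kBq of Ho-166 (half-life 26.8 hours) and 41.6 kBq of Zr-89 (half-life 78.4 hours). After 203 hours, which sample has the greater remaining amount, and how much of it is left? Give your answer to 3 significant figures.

Ho-166: 9.5 × (1/2)^7.5746 ≈ 0.049835 kBq.
Zr-89: 41.6 × (1/2)^2.5893 ≈ 6.9126 kBq.
Zr-89 has more remaining, at ≈ 6.9126 kBq.

Zr-89, 6.91 kBq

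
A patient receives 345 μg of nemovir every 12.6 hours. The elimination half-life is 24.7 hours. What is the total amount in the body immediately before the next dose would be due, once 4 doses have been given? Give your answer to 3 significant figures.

616 μg

The 4 doses were given 50.4, 37.8, 25.2, 12.6 hours ago.
Total = 345·(1/2)^(50.4/24.7) + 345·(1/2)^(37.8/24.7) + 345·(1/2)^(25.2/24.7) + 345·(1/2)^(12.6/24.7)
      = 83.863 + 119.44 + 170.1 + 242.25 ≈ 615.64 μg.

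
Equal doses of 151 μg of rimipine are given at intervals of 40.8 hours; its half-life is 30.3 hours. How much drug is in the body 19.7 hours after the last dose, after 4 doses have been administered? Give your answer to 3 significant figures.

155 μg

The 4 doses were given 142.1, 101.3, 60.5, 19.7 hours ago.
Total = 151·(1/2)^(142.1/30.3) + 151·(1/2)^(101.3/30.3) + 151·(1/2)^(60.5/30.3) + 151·(1/2)^(19.7/30.3)
      = 5.8508 + 14.879 + 37.836 + 96.218 ≈ 154.78 μg.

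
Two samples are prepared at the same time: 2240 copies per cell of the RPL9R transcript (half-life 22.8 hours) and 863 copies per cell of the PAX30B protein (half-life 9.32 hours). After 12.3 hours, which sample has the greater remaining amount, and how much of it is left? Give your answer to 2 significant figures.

RPL9R transcript: 2240 × (1/2)^0.53947 ≈ 1541.2 copies per cell.
PAX30B protein: 863 × (1/2)^1.3197 ≈ 345.72 copies per cell.
RPL9R transcript has more remaining, at ≈ 1541.2 copies per cell.

RPL9R transcript, 1500 copies per cell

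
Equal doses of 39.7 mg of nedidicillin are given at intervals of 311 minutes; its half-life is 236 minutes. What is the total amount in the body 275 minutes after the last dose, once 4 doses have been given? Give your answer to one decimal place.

The 4 doses were given 1208, 897, 586, 275 minutes ago.
Total = 39.7·(1/2)^(1208/236) + 39.7·(1/2)^(897/236) + 39.7·(1/2)^(586/236) + 39.7·(1/2)^(275/236)
      = 1.1427 + 2.8485 + 7.101 + 17.702 ≈ 28.794 mg.

28.8 mg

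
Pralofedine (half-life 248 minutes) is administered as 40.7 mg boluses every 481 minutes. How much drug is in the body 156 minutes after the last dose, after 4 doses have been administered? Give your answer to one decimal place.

The 4 doses were given 1599, 1118, 637, 156 minutes ago.
Total = 40.7·(1/2)^(1599/248) + 40.7·(1/2)^(1118/248) + 40.7·(1/2)^(637/248) + 40.7·(1/2)^(156/248)
      = 0.46631 + 1.7887 + 6.861 + 26.317 ≈ 35.433 mg.

35.4 mg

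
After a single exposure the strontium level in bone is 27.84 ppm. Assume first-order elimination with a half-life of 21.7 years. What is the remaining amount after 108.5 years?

0.87 ppm

Elapsed time is 5 half-lives (108.5/21.7).
Each half-life halves the amount: 27.84 × (1/2)^5 = 27.84/32 = 0.87 ppm.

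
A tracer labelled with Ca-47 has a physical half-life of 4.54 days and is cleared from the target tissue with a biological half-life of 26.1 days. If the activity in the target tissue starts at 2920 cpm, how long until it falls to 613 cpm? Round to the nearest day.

9 days

1/t_eff = 1/t_phys + 1/t_biol = 1/4.54 + 1/26.1 = 0.25858 per day.
t_eff = 4.54 × 26.1 / (4.54 + 26.1) ≈ 3.8673 days.
n = log₂(2920/613) ≈ 2.252; t = 2.252 × 3.8673 ≈ 8.7092 days.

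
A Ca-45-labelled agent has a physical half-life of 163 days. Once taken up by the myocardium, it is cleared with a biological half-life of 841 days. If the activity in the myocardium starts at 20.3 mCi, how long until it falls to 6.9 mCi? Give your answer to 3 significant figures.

1/t_eff = 1/t_phys + 1/t_biol = 1/163 + 1/841 = 0.007324 per day.
t_eff = 163 × 841 / (163 + 841) ≈ 136.54 days.
n = log₂(20.3/6.9) ≈ 1.5568; t = 1.5568 × 136.54 ≈ 212.56 days.

213 days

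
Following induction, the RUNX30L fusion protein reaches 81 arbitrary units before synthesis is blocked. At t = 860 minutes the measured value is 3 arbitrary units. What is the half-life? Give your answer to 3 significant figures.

181 minutes

A/A₀ = 3/81 ≈ 0.037037.
n = log₂(27) ≈ 4.7549 half-lives elapsed in 860 minutes.
t½ = 860/4.7549 ≈ 180.87 minutes.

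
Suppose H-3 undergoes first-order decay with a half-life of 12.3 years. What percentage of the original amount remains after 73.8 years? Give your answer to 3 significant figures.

1.56%

n = 73.8/12.3 ≈ 6 half-lives.
Fraction remaining = (1/2)^6 ≈ 0.015625, i.e. 1.5625%.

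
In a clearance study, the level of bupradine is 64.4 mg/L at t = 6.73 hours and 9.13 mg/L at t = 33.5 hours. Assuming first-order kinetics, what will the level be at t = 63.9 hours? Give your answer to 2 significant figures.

0.99 mg/L

Over Δt = 33.5 − 6.73 = 26.77 hours, the level fell by a factor of 64.4/9.13 ≈ 7.0537.
n = log₂(7.0537) ≈ 2.8184 half-lives, so t½ = 26.77/2.8184 ≈ 9.4984 hours.
From t = 33.5 to t = 63.9: 9.13 × (1/2)^((63.9−33.5)/9.4984) ≈ 0.99314 mg/L.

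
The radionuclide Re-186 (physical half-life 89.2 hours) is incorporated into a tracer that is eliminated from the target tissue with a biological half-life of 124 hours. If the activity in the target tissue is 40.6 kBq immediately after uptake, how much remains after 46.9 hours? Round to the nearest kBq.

22 kBq

1/t_eff = 1/t_phys + 1/t_biol = 1/89.2 + 1/124 = 0.019275 per hour.
t_eff = 89.2 × 124 / (89.2 + 124) ≈ 51.88 hours.
Remaining = 40.6 × (1/2)^(46.9/51.88) = 40.6 × (1/2)^0.90401 ≈ 21.697 kBq.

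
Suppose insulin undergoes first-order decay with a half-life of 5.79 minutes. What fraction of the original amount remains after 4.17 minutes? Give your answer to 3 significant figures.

n = 4.17/5.79 ≈ 0.72021 half-lives.
Fraction remaining = (1/2)^0.72021 ≈ 0.60701.

0.607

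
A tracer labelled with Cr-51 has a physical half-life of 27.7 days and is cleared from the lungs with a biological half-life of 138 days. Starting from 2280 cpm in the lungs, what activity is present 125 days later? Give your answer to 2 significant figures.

1/t_eff = 1/t_phys + 1/t_biol = 1/27.7 + 1/138 = 0.043347 per day.
t_eff = 27.7 × 138 / (27.7 + 138) ≈ 23.069 days.
Remaining = 2280 × (1/2)^(125/23.069) = 2280 × (1/2)^5.4184 ≈ 53.312 cpm.

53 cpm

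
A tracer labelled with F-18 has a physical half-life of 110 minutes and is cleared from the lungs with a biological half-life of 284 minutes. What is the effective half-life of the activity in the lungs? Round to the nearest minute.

79 minutes

1/t_eff = 1/t_phys + 1/t_biol = 1/110 + 1/284 = 0.012612 per minute.
t_eff = 110 × 284 / (110 + 284) ≈ 79.289 minutes.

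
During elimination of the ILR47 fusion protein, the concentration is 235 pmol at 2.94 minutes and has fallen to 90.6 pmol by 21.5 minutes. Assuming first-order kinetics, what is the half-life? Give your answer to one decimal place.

13.5 minutes

Over Δt = 21.5 − 2.94 = 18.56 minutes, the level fell by a factor of 235/90.6 ≈ 2.5938.
n = log₂(2.5938) ≈ 1.3751 half-lives, so t½ = 18.56/1.3751 ≈ 13.497 minutes.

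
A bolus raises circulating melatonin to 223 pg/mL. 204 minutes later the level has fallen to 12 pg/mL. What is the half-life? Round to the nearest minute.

A/A₀ = 12/223 ≈ 0.053812.
n = log₂(18.583) ≈ 4.2159 half-lives elapsed in 204 minutes.
t½ = 204/4.2159 ≈ 48.388 minutes.

48 minutes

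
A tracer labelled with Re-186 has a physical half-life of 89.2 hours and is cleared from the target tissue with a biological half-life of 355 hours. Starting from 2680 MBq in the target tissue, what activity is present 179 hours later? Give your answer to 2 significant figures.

1/t_eff = 1/t_phys + 1/t_biol = 1/89.2 + 1/355 = 0.014028 per hour.
t_eff = 89.2 × 355 / (89.2 + 355) ≈ 71.288 hours.
Remaining = 2680 × (1/2)^(179/71.288) = 2680 × (1/2)^2.511 ≈ 470.18 MBq.

470 MBq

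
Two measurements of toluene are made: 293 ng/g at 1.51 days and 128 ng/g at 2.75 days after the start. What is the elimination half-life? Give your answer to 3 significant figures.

Over Δt = 2.75 − 1.51 = 1.24 days, the level fell by a factor of 293/128 ≈ 2.2891.
n = log₂(2.2891) ≈ 1.1948 half-lives, so t½ = 1.24/1.1948 ≈ 1.0379 days.

1.04 days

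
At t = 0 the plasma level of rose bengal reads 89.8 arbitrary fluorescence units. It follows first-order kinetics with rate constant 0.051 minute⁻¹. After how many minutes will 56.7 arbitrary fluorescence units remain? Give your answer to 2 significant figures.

9.0 minutes

t½ = ln 2 / λ = 0.69315 / 0.051 ≈ 13.591 minutes.
Fraction remaining = 56.7/89.8 ≈ 0.6314.
n = log₂(89.8/56.7) = ln(1.5838)/ln 2 ≈ 0.66337 half-lives.
t = n × t½ = 0.66337 × 13.591 ≈ 9.0159 minutes.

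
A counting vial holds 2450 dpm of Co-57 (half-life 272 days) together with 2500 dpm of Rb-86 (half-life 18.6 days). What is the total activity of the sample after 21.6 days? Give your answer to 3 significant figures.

Co-57: 2450 × (1/2)^(21.6/272) = 2450 × (1/2)^0.079412 ≈ 2318.8 dpm.
Rb-86: 2500 × (1/2)^(21.6/18.6) = 2500 × (1/2)^1.1613 ≈ 1117.8 dpm.
Total = 2318.8 + 1117.8 ≈ 3436.6 dpm.

3440 dpm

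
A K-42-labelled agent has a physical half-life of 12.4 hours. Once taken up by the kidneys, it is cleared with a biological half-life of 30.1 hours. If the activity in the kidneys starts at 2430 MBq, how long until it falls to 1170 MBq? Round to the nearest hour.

1/t_eff = 1/t_phys + 1/t_biol = 1/12.4 + 1/30.1 = 0.11387 per hour.
t_eff = 12.4 × 30.1 / (12.4 + 30.1) ≈ 8.7821 hours.
n = log₂(2430/1170) ≈ 1.0544; t = 1.0544 × 8.7821 ≈ 9.2603 hours.

9 hours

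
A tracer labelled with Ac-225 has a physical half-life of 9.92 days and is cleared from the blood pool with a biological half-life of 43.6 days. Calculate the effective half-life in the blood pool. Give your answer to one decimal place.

1/t_eff = 1/t_phys + 1/t_biol = 1/9.92 + 1/43.6 = 0.12374 per day.
t_eff = 9.92 × 43.6 / (9.92 + 43.6) ≈ 8.0813 days.

8.1 days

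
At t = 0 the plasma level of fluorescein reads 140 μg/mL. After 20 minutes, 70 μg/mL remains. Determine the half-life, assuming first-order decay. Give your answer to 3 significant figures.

20.0 minutes

A/A₀ = 70/140 ≈ 0.5.
n = log₂(2) ≈ 1 half-life elapsed in 20 minutes.
t½ = 20/1 ≈ 20 minutes.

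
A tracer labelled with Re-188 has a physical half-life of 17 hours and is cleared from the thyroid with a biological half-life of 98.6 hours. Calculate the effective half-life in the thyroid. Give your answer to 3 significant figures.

1/t_eff = 1/t_phys + 1/t_biol = 1/17 + 1/98.6 = 0.068966 per hour.
t_eff = 17 × 98.6 / (17 + 98.6) ≈ 14.5 hours.

14.5 hours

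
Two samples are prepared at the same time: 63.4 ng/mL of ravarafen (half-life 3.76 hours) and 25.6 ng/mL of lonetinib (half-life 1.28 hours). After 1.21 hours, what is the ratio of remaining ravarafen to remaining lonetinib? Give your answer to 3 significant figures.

ravarafen: 63.4 × (1/2)^(1.21/3.76) = 63.4 × (1/2)^0.32181 ≈ 50.724 ng/mL.
lonetinib: 25.6 × (1/2)^(1.21/1.28) = 25.6 × (1/2)^0.94531 ≈ 13.295 ng/mL.
Ratio ≈ 50.724 / 13.295 ≈ 3.8154.

3.82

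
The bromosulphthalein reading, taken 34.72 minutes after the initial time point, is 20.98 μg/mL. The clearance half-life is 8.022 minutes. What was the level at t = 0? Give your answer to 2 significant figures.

420 μg/mL

Number of half-lives elapsed: n = 34.72/8.022 ≈ 4.3281.
A₀ = A × 2^n = 20.98 × 2^4.3281 = 20.98 × 20.086 ≈ 421.4 μg/mL.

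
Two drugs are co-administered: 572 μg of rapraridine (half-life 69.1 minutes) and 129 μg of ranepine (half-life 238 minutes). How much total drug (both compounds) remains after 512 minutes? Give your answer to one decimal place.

32.4 μg

rapraridine: 572 × (1/2)^(512/69.1) = 572 × (1/2)^7.4096 ≈ 3.3643 μg.
ranepine: 129 × (1/2)^(512/238) = 129 × (1/2)^2.1513 ≈ 29.04 μg.
Total = 3.3643 + 29.04 ≈ 32.404 μg.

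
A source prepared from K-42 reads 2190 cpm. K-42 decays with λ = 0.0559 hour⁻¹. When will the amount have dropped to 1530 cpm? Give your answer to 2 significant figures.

6.4 hours

t½ = ln 2 / λ = 0.69315 / 0.0559 ≈ 12.4 hours.
Fraction remaining = 1530/2190 ≈ 0.69863.
n = log₂(2190/1530) = ln(1.4314)/ln 2 ≈ 0.5174 half-lives.
t = n × t½ = 0.5174 × 12.4 ≈ 6.4156 hours.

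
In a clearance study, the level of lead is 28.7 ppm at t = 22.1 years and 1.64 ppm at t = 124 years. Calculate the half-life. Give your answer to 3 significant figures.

Over Δt = 124 − 22.1 = 101.9 years, the level fell by a factor of 28.7/1.64 ≈ 17.5.
n = log₂(17.5) ≈ 4.1293 half-lives, so t½ = 101.9/4.1293 ≈ 24.677 years.

24.7 years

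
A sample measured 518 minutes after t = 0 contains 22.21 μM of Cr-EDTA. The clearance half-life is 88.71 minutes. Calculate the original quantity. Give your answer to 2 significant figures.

Number of half-lives elapsed: n = 518/88.71 ≈ 5.8393.
A₀ = A × 2^n = 22.21 × 2^5.8393 = 22.21 × 57.252 ≈ 1271.6 μM.

1300 μM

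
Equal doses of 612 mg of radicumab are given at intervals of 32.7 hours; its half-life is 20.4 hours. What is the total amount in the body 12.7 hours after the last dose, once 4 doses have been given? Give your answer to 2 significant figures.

The 4 doses were given 110.8, 78.1, 45.4, 12.7 hours ago.
Total = 612·(1/2)^(110.8/20.4) + 612·(1/2)^(78.1/20.4) + 612·(1/2)^(45.4/20.4) + 612·(1/2)^(12.7/20.4)
      = 14.182 + 43.08 + 130.86 + 397.51 ≈ 585.63 mg.

590 mg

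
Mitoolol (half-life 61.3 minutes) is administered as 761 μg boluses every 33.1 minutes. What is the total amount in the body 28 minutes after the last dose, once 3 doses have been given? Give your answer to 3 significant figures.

1200 μg

The 3 doses were given 94.2, 61.1, 28 minutes ago.
Total = 761·(1/2)^(94.2/61.3) + 761·(1/2)^(61.1/61.3) + 761·(1/2)^(28/61.3)
      = 262.3 + 381.36 + 554.48 ≈ 1198.1 μg.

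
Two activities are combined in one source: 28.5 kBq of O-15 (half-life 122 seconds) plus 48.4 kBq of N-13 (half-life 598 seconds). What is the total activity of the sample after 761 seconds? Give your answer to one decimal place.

O-15: 28.5 × (1/2)^(761/122) = 28.5 × (1/2)^6.2377 ≈ 0.37767 kBq.
N-13: 48.4 × (1/2)^(761/598) = 48.4 × (1/2)^1.2726 ≈ 20.034 kBq.
Total = 0.37767 + 20.034 ≈ 20.411 kBq.

20.4 kBq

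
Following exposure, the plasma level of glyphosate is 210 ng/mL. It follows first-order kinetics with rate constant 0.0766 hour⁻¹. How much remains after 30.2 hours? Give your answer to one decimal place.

20.8 ng/mL

t½ = ln 2 / λ = 0.69315 / 0.0766 ≈ 9.0489 hours.
Number of half-lives: n = 30.2/9.0489 ≈ 3.3374.
Remaining = 210 × (1/2)^3.3374 = 210 × 0.098932 ≈ 20.776 ng/mL.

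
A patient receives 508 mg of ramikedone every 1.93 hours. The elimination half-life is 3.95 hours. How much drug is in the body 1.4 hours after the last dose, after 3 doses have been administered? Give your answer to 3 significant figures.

882 mg

The 3 doses were given 5.26, 3.33, 1.4 hours ago.
Total = 508·(1/2)^(5.26/3.95) + 508·(1/2)^(3.33/3.95) + 508·(1/2)^(1.4/3.95)
      = 201.84 + 283.19 + 397.35 ≈ 882.38 mg.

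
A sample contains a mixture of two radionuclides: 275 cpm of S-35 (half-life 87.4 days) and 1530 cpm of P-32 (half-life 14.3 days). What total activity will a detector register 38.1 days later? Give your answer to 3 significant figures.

445 cpm

S-35: 275 × (1/2)^(38.1/87.4) = 275 × (1/2)^0.43593 ≈ 203.29 cpm.
P-32: 1530 × (1/2)^(38.1/14.3) = 1530 × (1/2)^2.6643 ≈ 241.35 cpm.
Total = 203.29 + 241.35 ≈ 444.63 cpm.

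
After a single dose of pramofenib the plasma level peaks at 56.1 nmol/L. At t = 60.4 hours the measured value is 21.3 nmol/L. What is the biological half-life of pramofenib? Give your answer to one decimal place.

43.2 hours

A/A₀ = 21.3/56.1 ≈ 0.37968.
n = log₂(2.6338) ≈ 1.3971 half-lives elapsed in 60.4 hours.
t½ = 60.4/1.3971 ≈ 43.231 hours.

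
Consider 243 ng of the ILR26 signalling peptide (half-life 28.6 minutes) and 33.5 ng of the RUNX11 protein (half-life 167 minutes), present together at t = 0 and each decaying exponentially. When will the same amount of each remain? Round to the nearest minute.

99 minutes

Set 243·(1/2)^(t/28.6) = 33.5·(1/2)^(t/167).
Taking log₂: log₂(243/33.5) = t·(1/28.6 − 1/167).
log₂(7.2537) = 2.8587; 1/28.6 − 1/167 = 0.028977.
t = 2.8587 / 0.028977 ≈ 98.655 minutes.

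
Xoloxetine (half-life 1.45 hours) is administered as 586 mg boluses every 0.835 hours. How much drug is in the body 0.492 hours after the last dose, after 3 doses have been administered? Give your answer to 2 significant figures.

The 3 doses were given 2.162, 1.327, 0.492 hours ago.
Total = 586·(1/2)^(2.162/1.45) + 586·(1/2)^(1.327/1.45) + 586·(1/2)^(0.492/1.45)
      = 208.47 + 310.74 + 463.19 ≈ 982.4 mg.

980 mg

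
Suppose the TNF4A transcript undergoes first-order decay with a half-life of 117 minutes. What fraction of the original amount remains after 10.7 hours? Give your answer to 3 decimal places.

10.7 hours = 642 minutes.
n = 642/117 ≈ 5.4872 half-lives.
Fraction remaining = (1/2)^5.4872 ≈ 0.022294.

0.022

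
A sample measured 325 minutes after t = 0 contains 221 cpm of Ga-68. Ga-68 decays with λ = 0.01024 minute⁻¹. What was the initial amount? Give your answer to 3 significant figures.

t½ = ln 2 / λ = 0.69315 / 0.01024 ≈ 67.69 minutes.
Number of half-lives elapsed: n = 325/67.69 ≈ 4.8013.
A₀ = A × 2^n = 221 × 2^4.8013 = 221 × 27.883 ≈ 6162 cpm.

6160 cpm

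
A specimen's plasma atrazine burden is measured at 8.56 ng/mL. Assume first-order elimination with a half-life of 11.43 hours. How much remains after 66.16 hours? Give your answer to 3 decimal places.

0.155 ng/mL

Number of half-lives: n = 66.16/11.43 ≈ 5.7883.
Remaining = 8.56 × (1/2)^5.7883 = 8.56 × 0.018095 ≈ 0.15489 ng/mL.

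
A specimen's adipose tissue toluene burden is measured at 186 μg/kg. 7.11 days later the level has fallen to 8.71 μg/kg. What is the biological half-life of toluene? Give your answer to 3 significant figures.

A/A₀ = 8.71/186 ≈ 0.046828.
n = log₂(21.355) ≈ 4.4165 half-lives elapsed in 7.11 days.
t½ = 7.11/4.4165 ≈ 1.6099 days.

1.61 days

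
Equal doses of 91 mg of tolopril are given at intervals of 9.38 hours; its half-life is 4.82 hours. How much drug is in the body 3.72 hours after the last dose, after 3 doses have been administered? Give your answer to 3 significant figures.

The 3 doses were given 22.48, 13.1, 3.72 hours ago.
Total = 91·(1/2)^(22.48/4.82) + 91·(1/2)^(13.1/4.82) + 91·(1/2)^(3.72/4.82)
      = 3.5898 + 13.832 + 53.298 ≈ 70.72 mg.

70.7 mg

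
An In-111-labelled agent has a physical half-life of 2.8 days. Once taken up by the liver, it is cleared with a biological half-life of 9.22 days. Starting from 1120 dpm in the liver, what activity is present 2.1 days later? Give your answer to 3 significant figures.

1/t_eff = 1/t_phys + 1/t_biol = 1/2.8 + 1/9.22 = 0.4656 per day.
t_eff = 2.8 × 9.22 / (2.8 + 9.22) ≈ 2.1478 days.
Remaining = 1120 × (1/2)^(2.1/2.1478) = 1120 × (1/2)^0.97777 ≈ 568.7 dpm.

569 dpm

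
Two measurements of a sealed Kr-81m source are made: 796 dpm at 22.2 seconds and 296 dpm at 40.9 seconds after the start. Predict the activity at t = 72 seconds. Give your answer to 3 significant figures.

Over Δt = 40.9 − 22.2 = 18.7 seconds, the level fell by a factor of 796/296 ≈ 2.6892.
n = log₂(2.6892) ≈ 1.4272 half-lives, so t½ = 18.7/1.4272 ≈ 13.103 seconds.
From t = 40.9 to t = 72: 296 × (1/2)^((72−40.9)/13.103) ≈ 57.12 dpm.

57.1 dpm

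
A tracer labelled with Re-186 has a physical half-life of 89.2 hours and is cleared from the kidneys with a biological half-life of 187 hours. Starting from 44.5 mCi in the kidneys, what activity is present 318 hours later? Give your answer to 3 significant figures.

1/t_eff = 1/t_phys + 1/t_biol = 1/89.2 + 1/187 = 0.016558 per hour.
t_eff = 89.2 × 187 / (89.2 + 187) ≈ 60.392 hours.
Remaining = 44.5 × (1/2)^(318/60.392) = 44.5 × (1/2)^5.2656 ≈ 1.1568 mCi.

1.16 mCi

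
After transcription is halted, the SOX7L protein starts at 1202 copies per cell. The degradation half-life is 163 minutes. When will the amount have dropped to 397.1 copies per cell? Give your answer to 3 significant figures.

260 minutes

Fraction remaining = 397.1/1202 ≈ 0.33037.
n = log₂(1202/397.1) = ln(3.0269)/ln 2 ≈ 1.5979 half-lives.
t = n × t½ = 1.5979 × 163 ≈ 260.45 minutes.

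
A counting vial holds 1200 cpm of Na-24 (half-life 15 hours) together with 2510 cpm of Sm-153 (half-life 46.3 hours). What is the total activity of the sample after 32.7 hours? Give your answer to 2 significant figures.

Na-24: 1200 × (1/2)^(32.7/15) = 1200 × (1/2)^2.18 ≈ 264.81 cpm.
Sm-153: 2510 × (1/2)^(32.7/46.3) = 2510 × (1/2)^0.70626 ≈ 1538.4 cpm.
Total = 264.81 + 1538.4 ≈ 1803.2 cpm.

1800 cpm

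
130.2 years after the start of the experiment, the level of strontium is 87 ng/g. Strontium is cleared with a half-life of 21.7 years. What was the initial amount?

Number of half-lives elapsed: n = 130.2/21.7 ≈ 6.
A₀ = A × 2^n = 87 × 2^6 = 87 × 64 ≈ 5568 ng/g.

5568 ng/g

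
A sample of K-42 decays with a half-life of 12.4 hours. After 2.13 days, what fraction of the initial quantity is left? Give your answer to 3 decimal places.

2.13 days = 51.12 hours.
n = 51.12/12.4 ≈ 4.1226 half-lives.
Fraction remaining = (1/2)^4.1226 ≈ 0.057409.

0.057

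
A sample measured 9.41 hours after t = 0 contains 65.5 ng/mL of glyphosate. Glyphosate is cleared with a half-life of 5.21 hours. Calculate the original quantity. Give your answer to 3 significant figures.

229 ng/mL

Number of half-lives elapsed: n = 9.41/5.21 ≈ 1.8061.
A₀ = A × 2^n = 65.5 × 2^1.8061 = 65.5 × 3.4971 ≈ 229.06 ng/mL.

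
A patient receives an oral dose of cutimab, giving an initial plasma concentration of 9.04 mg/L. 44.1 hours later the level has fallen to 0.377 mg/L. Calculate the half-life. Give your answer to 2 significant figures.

9.6 hours

A/A₀ = 0.377/9.04 ≈ 0.041704.
n = log₂(23.979) ≈ 4.5837 half-lives elapsed in 44.1 hours.
t½ = 44.1/4.5837 ≈ 9.6211 hours.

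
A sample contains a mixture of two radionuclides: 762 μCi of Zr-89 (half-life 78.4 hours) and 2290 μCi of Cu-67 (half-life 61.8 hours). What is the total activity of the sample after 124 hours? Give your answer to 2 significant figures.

Zr-89: 762 × (1/2)^(124/78.4) = 762 × (1/2)^1.5816 ≈ 254.59 μCi.
Cu-67: 2290 × (1/2)^(124/61.8) = 2290 × (1/2)^2.0065 ≈ 569.94 μCi.
Total = 254.59 + 569.94 ≈ 824.52 μCi.

820 μCi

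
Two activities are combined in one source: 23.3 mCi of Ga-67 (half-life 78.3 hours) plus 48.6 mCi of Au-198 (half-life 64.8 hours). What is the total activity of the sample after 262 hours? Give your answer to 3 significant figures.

Ga-67: 23.3 × (1/2)^(262/78.3) = 23.3 × (1/2)^3.3461 ≈ 2.2913 mCi.
Au-198: 48.6 × (1/2)^(262/64.8) = 48.6 × (1/2)^4.0432 ≈ 2.9479 mCi.
Total = 2.2913 + 2.9479 ≈ 5.2392 mCi.

5.24 mCi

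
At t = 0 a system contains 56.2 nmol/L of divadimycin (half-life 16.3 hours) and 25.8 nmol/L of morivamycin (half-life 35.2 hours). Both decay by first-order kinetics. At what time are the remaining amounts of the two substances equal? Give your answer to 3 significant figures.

34.1 hours

Set 56.2·(1/2)^(t/16.3) = 25.8·(1/2)^(t/35.2).
Taking log₂: log₂(56.2/25.8) = t·(1/16.3 − 1/35.2).
log₂(2.1783) = 1.1232; 1/16.3 − 1/35.2 = 0.032941.
t = 1.1232 / 0.032941 ≈ 34.098 hours.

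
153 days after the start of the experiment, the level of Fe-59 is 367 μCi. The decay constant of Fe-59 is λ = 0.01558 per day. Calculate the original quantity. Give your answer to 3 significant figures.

t½ = ln 2 / λ = 0.69315 / 0.01558 ≈ 44.49 days.
Number of half-lives elapsed: n = 153/44.49 ≈ 3.439.
A₀ = A × 2^n = 367 × 2^3.439 = 367 × 10.845 ≈ 3980.3 μCi.

3980 μCi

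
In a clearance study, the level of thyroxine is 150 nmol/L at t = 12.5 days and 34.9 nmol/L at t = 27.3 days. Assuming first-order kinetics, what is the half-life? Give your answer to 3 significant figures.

7.04 days

Over Δt = 27.3 − 12.5 = 14.8 days, the level fell by a factor of 150/34.9 ≈ 4.298.
n = log₂(4.298) ≈ 2.1037 half-lives, so t½ = 14.8/2.1037 ≈ 7.0353 days.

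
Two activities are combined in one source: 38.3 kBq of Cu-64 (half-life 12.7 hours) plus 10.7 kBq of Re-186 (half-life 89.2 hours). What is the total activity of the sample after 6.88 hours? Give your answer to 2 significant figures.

Cu-64: 38.3 × (1/2)^(6.88/12.7) = 38.3 × (1/2)^0.54173 ≈ 26.31 kBq.
Re-186: 10.7 × (1/2)^(6.88/89.2) = 10.7 × (1/2)^0.07713 ≈ 10.143 kBq.
Total = 26.31 + 10.143 ≈ 36.453 kBq.

36 kBq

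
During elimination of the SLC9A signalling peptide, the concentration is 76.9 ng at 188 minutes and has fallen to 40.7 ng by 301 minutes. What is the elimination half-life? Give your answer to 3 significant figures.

123 minutes

Over Δt = 301 − 188 = 113 minutes, the level fell by a factor of 76.9/40.7 ≈ 1.8894.
n = log₂(1.8894) ≈ 0.91795 half-lives, so t½ = 113/0.91795 ≈ 123.1 minutes.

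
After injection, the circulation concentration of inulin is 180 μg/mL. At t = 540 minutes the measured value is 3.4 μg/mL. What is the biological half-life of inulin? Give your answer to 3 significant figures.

A/A₀ = 3.4/180 ≈ 0.018889.
n = log₂(52.941) ≈ 5.7263 half-lives elapsed in 540 minutes.
t½ = 540/5.7263 ≈ 94.301 minutes.

94.3 minutes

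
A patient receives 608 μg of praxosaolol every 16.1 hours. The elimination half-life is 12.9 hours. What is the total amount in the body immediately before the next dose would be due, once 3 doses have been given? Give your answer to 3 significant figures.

409 μg

The 3 doses were given 48.3, 32.2, 16.1 hours ago.
Total = 608·(1/2)^(48.3/12.9) + 608·(1/2)^(32.2/12.9) + 608·(1/2)^(16.1/12.9)
      = 45.372 + 107.77 + 255.98 ≈ 409.12 μg.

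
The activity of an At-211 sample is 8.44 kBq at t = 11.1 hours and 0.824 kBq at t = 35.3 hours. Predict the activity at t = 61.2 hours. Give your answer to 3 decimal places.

Over Δt = 35.3 − 11.1 = 24.2 hours, the level fell by a factor of 8.44/0.824 ≈ 10.243.
n = log₂(10.243) ≈ 3.3565 half-lives, so t½ = 24.2/3.3565 ≈ 7.2098 hours.
From t = 35.3 to t = 61.2: 0.824 × (1/2)^((61.2−35.3)/7.2098) ≈ 0.068318 kBq.

0.068 kBq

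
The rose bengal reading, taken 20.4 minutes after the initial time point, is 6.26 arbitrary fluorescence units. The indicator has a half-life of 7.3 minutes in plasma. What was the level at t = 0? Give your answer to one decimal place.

Number of half-lives elapsed: n = 20.4/7.3 ≈ 2.7945.
A₀ = A × 2^n = 6.26 × 2^2.7945 = 6.26 × 6.938 ≈ 43.432 arbitrary fluorescence units.

43.4 arbitrary fluorescence units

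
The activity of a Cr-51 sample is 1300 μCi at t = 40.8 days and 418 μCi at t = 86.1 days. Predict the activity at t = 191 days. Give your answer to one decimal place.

Over Δt = 86.1 − 40.8 = 45.3 days, the level fell by a factor of 1300/418 ≈ 3.11.
n = log₂(3.11) ≈ 1.6369 half-lives, so t½ = 45.3/1.6369 ≈ 27.674 days.
From t = 86.1 to t = 191: 418 × (1/2)^((191−86.1)/27.674) ≈ 30.206 μCi.

30.2 μCi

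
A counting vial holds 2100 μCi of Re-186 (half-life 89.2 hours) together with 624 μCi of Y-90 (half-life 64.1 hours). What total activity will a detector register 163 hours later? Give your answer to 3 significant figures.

Re-186: 2100 × (1/2)^(163/89.2) = 2100 × (1/2)^1.8274 ≈ 591.74 μCi.
Y-90: 624 × (1/2)^(163/64.1) = 624 × (1/2)^2.5429 ≈ 107.08 μCi.
Total = 591.74 + 107.08 ≈ 698.82 μCi.

699 μCi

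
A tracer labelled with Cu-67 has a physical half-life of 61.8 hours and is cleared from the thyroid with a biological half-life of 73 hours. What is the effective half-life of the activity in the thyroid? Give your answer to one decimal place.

1/t_eff = 1/t_phys + 1/t_biol = 1/61.8 + 1/73 = 0.02988 per hour.
t_eff = 61.8 × 73 / (61.8 + 73) ≈ 33.467 hours.

33.5 hours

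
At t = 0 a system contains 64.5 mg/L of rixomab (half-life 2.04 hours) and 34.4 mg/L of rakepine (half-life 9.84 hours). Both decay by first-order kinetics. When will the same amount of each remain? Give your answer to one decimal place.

2.3 hours

Set 64.5·(1/2)^(t/2.04) = 34.4·(1/2)^(t/9.84).
Taking log₂: log₂(64.5/34.4) = t·(1/2.04 − 1/9.84).
log₂(1.875) = 0.90689; 1/2.04 − 1/9.84 = 0.38857.
t = 0.90689 / 0.38857 ≈ 2.3339 hours.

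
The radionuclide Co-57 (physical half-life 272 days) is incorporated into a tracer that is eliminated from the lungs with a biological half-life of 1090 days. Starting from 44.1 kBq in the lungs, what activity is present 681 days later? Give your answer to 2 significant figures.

5.0 kBq

1/t_eff = 1/t_phys + 1/t_biol = 1/272 + 1/1090 = 0.0045939 per day.
t_eff = 272 × 1090 / (272 + 1090) ≈ 217.68 days.
Remaining = 44.1 × (1/2)^(681/217.68) = 44.1 × (1/2)^3.1284 ≈ 5.0429 kBq.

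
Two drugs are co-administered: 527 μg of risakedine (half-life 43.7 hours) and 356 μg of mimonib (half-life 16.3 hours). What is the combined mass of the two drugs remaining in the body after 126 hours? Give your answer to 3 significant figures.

risakedine: 527 × (1/2)^(126/43.7) = 527 × (1/2)^2.8833 ≈ 71.425 μg.
mimonib: 356 × (1/2)^(126/16.3) = 356 × (1/2)^7.7301 ≈ 1.6768 μg.
Total = 71.425 + 1.6768 ≈ 73.102 μg.

73.1 μg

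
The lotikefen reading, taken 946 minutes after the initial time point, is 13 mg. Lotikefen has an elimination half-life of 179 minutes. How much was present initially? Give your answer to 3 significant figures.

507 mg

Number of half-lives elapsed: n = 946/179 ≈ 5.2849.
A₀ = A × 2^n = 13 × 2^5.2849 = 13 × 38.987 ≈ 506.83 mg.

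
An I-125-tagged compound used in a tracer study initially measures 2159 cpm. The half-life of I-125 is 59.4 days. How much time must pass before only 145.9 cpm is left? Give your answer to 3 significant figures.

Fraction remaining = 145.9/2159 ≈ 0.067578.
n = log₂(2159/145.9) = ln(14.798)/ln 2 ≈ 3.8873 half-lives.
t = n × t½ = 3.8873 × 59.4 ≈ 230.91 days.

231 days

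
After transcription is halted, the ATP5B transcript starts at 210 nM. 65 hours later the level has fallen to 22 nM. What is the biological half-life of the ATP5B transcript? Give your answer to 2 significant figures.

A/A₀ = 22/210 ≈ 0.10476.
n = log₂(9.5455) ≈ 3.2548 half-lives elapsed in 65 hours.
t½ = 65/3.2548 ≈ 19.97 hours.

20 hours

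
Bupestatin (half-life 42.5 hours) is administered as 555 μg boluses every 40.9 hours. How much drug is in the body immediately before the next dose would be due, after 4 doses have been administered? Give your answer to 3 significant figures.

The 4 doses were given 163.6, 122.7, 81.8, 40.9 hours ago.
Total = 555·(1/2)^(163.6/42.5) + 555·(1/2)^(122.7/42.5) + 555·(1/2)^(81.8/42.5) + 555·(1/2)^(40.9/42.5)
      = 38.504 + 75.024 + 146.18 + 284.84 ≈ 544.55 μg.

545 μg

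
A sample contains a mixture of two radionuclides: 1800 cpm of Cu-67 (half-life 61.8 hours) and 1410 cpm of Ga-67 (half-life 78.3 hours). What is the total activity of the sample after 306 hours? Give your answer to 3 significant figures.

Cu-67: 1800 × (1/2)^(306/61.8) = 1800 × (1/2)^4.9515 ≈ 58.175 cpm.
Ga-67: 1410 × (1/2)^(306/78.3) = 1410 × (1/2)^3.908 ≈ 93.925 cpm.
Total = 58.175 + 93.925 ≈ 152.1 cpm.

152 cpm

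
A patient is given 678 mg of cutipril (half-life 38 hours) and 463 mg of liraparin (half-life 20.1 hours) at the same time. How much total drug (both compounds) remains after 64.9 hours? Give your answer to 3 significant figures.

cutipril: 678 × (1/2)^(64.9/38) = 678 × (1/2)^1.7079 ≈ 207.54 mg.
liraparin: 463 × (1/2)^(64.9/20.1) = 463 × (1/2)^3.2289 ≈ 49.385 mg.
Total = 207.54 + 49.385 ≈ 256.93 mg.

257 mg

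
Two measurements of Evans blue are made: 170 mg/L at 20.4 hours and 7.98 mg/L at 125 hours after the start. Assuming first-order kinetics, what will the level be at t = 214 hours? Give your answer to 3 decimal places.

Over Δt = 125 − 20.4 = 104.6 hours, the level fell by a factor of 170/7.98 ≈ 21.303.
n = log₂(21.303) ≈ 4.413 half-lives, so t½ = 104.6/4.413 ≈ 23.703 hours.
From t = 125 to t = 214: 7.98 × (1/2)^((214−125)/23.703) ≈ 0.59113 mg/L.

0.591 mg/L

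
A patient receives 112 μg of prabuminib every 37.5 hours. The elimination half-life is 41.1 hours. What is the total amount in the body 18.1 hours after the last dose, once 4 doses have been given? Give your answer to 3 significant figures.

The 4 doses were given 130.6, 93.1, 55.6, 18.1 hours ago.
Total = 112·(1/2)^(130.6/41.1) + 112·(1/2)^(93.1/41.1) + 112·(1/2)^(55.6/41.1) + 112·(1/2)^(18.1/41.1)
      = 12.378 + 23.298 + 43.852 + 82.537 ≈ 162.06 μg.

162 μg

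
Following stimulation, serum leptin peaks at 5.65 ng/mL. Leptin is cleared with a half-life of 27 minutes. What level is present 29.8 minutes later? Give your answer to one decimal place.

2.6 ng/mL

Number of half-lives: n = 29.8/27 ≈ 1.1037.
Remaining = 5.65 × (1/2)^1.1037 = 5.65 × 0.46532 ≈ 2.6291 ng/mL.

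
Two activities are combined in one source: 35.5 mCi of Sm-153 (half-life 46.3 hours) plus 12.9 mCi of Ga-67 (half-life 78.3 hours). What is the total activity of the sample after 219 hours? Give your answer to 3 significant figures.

Sm-153: 35.5 × (1/2)^(219/46.3) = 35.5 × (1/2)^4.73 ≈ 1.3377 mCi.
Ga-67: 12.9 × (1/2)^(219/78.3) = 12.9 × (1/2)^2.7969 ≈ 1.8562 mCi.
Total = 1.3377 + 1.8562 ≈ 3.1939 mCi.

3.19 mCi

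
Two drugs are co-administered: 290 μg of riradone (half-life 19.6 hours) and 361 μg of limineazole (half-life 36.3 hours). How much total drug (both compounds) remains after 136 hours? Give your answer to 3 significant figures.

riradone: 290 × (1/2)^(136/19.6) = 290 × (1/2)^6.9388 ≈ 2.3638 μg.
limineazole: 361 × (1/2)^(136/36.3) = 361 × (1/2)^3.7466 ≈ 26.896 μg.
Total = 2.3638 + 26.896 ≈ 29.259 μg.

29.3 μg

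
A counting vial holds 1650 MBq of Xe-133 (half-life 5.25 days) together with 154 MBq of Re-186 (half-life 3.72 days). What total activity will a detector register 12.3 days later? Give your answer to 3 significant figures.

Xe-133: 1650 × (1/2)^(12.3/5.25) = 1650 × (1/2)^2.3429 ≈ 325.25 MBq.
Re-186: 154 × (1/2)^(12.3/3.72) = 154 × (1/2)^3.3065 ≈ 15.566 MBq.
Total = 325.25 + 15.566 ≈ 340.81 MBq.

341 MBq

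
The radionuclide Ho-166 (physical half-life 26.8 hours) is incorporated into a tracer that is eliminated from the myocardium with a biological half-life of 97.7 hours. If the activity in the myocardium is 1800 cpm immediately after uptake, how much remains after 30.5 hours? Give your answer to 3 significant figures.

1/t_eff = 1/t_phys + 1/t_biol = 1/26.8 + 1/97.7 = 0.047549 per hour.
t_eff = 26.8 × 97.7 / (26.8 + 97.7) ≈ 21.031 hours.
Remaining = 1800 × (1/2)^(30.5/21.031) = 1800 × (1/2)^1.4502 ≈ 658.73 cpm.

659 cpm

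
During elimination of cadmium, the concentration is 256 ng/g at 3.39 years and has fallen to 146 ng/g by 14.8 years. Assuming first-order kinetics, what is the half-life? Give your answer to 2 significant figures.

Over Δt = 14.8 − 3.39 = 11.41 years, the level fell by a factor of 256/146 ≈ 1.7534.
n = log₂(1.7534) ≈ 0.81018 half-lives, so t½ = 11.41/0.81018 ≈ 14.083 years.

14 years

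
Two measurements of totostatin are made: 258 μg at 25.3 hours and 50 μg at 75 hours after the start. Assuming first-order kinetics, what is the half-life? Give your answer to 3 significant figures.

21.0 hours

Over Δt = 75 − 25.3 = 49.7 hours, the level fell by a factor of 258/50 ≈ 5.16.
n = log₂(5.16) ≈ 2.3674 half-lives, so t½ = 49.7/2.3674 ≈ 20.994 hours.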